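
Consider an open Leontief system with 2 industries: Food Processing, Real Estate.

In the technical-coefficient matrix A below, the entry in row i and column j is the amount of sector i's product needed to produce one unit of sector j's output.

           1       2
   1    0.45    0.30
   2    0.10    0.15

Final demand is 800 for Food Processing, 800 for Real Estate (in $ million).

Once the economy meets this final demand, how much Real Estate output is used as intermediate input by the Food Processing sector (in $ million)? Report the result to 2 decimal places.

z_21 = 210.29

I − A =
  [   0.55    -0.30]
  [  -0.10     0.85]
det(I−A) = (0.55)(0.85) − (-0.30)(-0.10) = 0.4375
adj(I−A) = [[0.85, 0.30], [0.10, 0.55]]
(I − A)⁻¹ = adj(I−A) / det(I−A) ≈
  [   1.9429     0.6857]
  [   0.2286     1.2571]
First solve x = (I − A)⁻¹ d = adj(I−A)·d / det(I−A); in particular x_1 = (0.85·800 + 0.30·800) / 0.4375 = 920.00 / 0.4375 ≈ 2102.8571.
Intermediate flow from 2 to 1: z_21 = a_21 · x_1 = 0.10 × 920.00 / 0.4375 = 92.00 / 0.4375 ≈ 210.29.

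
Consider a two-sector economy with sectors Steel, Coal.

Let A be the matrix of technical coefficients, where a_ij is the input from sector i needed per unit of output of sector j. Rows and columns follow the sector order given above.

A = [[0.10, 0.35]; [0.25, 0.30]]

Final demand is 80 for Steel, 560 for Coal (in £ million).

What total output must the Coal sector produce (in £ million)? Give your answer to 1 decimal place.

I − A =
  [   0.90    -0.35]
  [  -0.25     0.70]
det(I−A) = (0.90)(0.70) − (-0.35)(-0.25) = 0.5425
adj(I−A) = [[0.70, 0.35], [0.25, 0.90]]
(I − A)⁻¹ = adj(I−A) / det(I−A) ≈
  [   1.2903     0.6452]
  [   0.4608     1.6590]
x = (I − A)⁻¹ d = adj(I−A)·d / det(I−A), with det(I−A) = 0.5425:
  x_S = (0.70·80 + 0.35·560) / 0.5425 = 252.00 / 0.5425 ≈ 464.5
  x_C = (0.25·80 + 0.90·560) / 0.5425 = 524.00 / 0.5425 ≈ 965.9

x_C = 965.9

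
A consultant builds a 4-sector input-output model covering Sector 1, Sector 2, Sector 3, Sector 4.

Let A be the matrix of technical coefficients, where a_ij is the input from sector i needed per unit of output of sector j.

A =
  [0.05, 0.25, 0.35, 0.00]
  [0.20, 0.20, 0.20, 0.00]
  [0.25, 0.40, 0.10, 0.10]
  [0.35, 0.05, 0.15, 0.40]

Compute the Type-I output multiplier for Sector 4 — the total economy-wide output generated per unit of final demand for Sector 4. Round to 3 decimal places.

I − A =
  [   0.95    -0.25    -0.35     0.00]
  [  -0.20     0.80    -0.20     0.00]
  [  -0.25    -0.40     0.90    -0.10]
  [  -0.35    -0.05    -0.15     0.60]
Compute the cofactors C_ij = (−1)^(i+j)·(3×3 minor ij) of I−A; the adjugate is their transpose:
adj(I−A) = Cᵀ =
  [ 0.3710   0.2170   0.1980   0.0330]
  [ 0.1420   0.4340   0.1560   0.0260]
  [ 0.1970   0.2790   0.4260   0.0710]
  [ 0.2775   0.2325   0.2350   0.4525]
det(I−A) = Σ_j (I−A)_1j·C_1j = (0.95)(0.3710) + (-0.25)(0.1420) + (-0.35)(0.1970) + (0.00)(0.2775) = 0.2480
(I − A)⁻¹ = adj(I−A) / det(I−A) ≈
  [   1.4960     0.8750     0.7984     0.1331]
  [   0.5726     1.7500     0.6290     0.1048]
  [   0.7944     1.1250     1.7177     0.2863]
  [   1.1190     0.9375     0.9476     1.8246]
The output multiplier for sector j is the column-j sum of the Leontief inverse (I − A)⁻¹ = adj(I−A) / det(I−A).
Column 4 of adj(I−A): (0.0330, 0.0260, 0.0710, 0.4525); det(I−A) = 0.2480.
m_4 = (0.0330 + 0.0260 + 0.0710 + 0.4525) / 0.2480 = 0.5825 / 0.2480 ≈ 2.349.

m_4 = 2.349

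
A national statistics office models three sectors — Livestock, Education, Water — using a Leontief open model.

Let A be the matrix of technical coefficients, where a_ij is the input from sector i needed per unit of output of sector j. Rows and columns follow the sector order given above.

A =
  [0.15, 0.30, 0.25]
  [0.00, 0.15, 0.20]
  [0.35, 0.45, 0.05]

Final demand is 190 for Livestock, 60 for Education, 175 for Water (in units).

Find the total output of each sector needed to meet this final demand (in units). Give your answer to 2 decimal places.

I − A =
  [   0.85    -0.30    -0.25]
  [   0.00     0.85    -0.20]
  [  -0.35    -0.45     0.95]
Cofactors of I−A, C_ij = (−1)^(i+j)·(minor ij) (rows/columns in the sector order above):
  C_11 = (0.85)(0.95) − (-0.20)(-0.45) = 0.7175
  C_12 = −[(0.00)(0.95) − (-0.20)(-0.35)] = 0.0700
  C_13 = (0.00)(-0.45) − (0.85)(-0.35) = 0.2975
  C_21 = −[(-0.30)(0.95) − (-0.25)(-0.45)] = 0.3975
  C_22 = (0.85)(0.95) − (-0.25)(-0.35) = 0.7200
  C_23 = −[(0.85)(-0.45) − (-0.30)(-0.35)] = 0.4875
  C_31 = (-0.30)(-0.20) − (-0.25)(0.85) = 0.2725
  C_32 = −[(0.85)(-0.20) − (-0.25)(0.00)] = 0.1700
  C_33 = (0.85)(0.85) − (-0.30)(0.00) = 0.7225
det(I−A) = Σ_j (I−A)_1j·C_1j = (0.85)(0.7175) + (-0.30)(0.0700) + (-0.25)(0.2975) = 0.5145
adj(I−A) = Cᵀ =
  [ 0.7175   0.3975   0.2725]
  [ 0.0700   0.7200   0.1700]
  [ 0.2975   0.4875   0.7225]
(I − A)⁻¹ = adj(I−A) / det(I−A) ≈
  [   1.3946     0.7726     0.5296]
  [   0.1361     1.3994     0.3304]
  [   0.5782     0.9475     1.4043]
x = (I − A)⁻¹ d = adj(I−A)·d / det(I−A), with det(I−A) = 0.5145:
  x_L = (0.7175·190 + 0.3975·60 + 0.2725·175) / 0.5145 = 207.8625 / 0.5145 ≈ 404.01
  x_E = (0.0700·190 + 0.7200·60 + 0.1700·175) / 0.5145 = 86.25 / 0.5145 ≈ 167.64
  x_W = (0.2975·190 + 0.4875·60 + 0.7225·175) / 0.5145 = 212.2125 / 0.5145 ≈ 412.46

x_L = 404.01, x_E = 167.64, x_W = 412.46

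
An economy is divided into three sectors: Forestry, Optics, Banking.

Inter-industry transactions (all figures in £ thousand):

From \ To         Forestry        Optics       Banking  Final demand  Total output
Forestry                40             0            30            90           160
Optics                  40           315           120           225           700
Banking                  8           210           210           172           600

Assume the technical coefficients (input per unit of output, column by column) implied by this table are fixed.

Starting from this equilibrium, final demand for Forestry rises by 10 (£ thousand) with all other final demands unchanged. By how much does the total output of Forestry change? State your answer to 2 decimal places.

Δx_1 = 13.65

Technical coefficients a_ij = z_ij / X_j:
  a_11 = 40/160 = 0.25, a_21 = 40/160 = 0.25, a_31 = 8/160 = 0.05
  a_12 = 0/700 = 0.00, a_22 = 315/700 = 0.45, a_32 = 210/700 = 0.30
  a_13 = 30/600 = 0.05, a_23 = 120/600 = 0.20, a_33 = 210/600 = 0.35
I − A =
  [   0.75     0.00    -0.05]
  [  -0.25     0.55    -0.20]
  [  -0.05    -0.30     0.65]
Cofactors of I−A, C_ij = (−1)^(i+j)·(minor ij) (rows/columns in the sector order above):
  C_11 = (0.55)(0.65) − (-0.20)(-0.30) = 0.2975
  C_12 = −[(-0.25)(0.65) − (-0.20)(-0.05)] = 0.1725
  C_13 = (-0.25)(-0.30) − (0.55)(-0.05) = 0.1025
  C_21 = −[(0.00)(0.65) − (-0.05)(-0.30)] = 0.0150
  C_22 = (0.75)(0.65) − (-0.05)(-0.05) = 0.4850
  C_23 = −[(0.75)(-0.30) − (0.00)(-0.05)] = 0.2250
  C_31 = (0.00)(-0.20) − (-0.05)(0.55) = 0.0275
  C_32 = −[(0.75)(-0.20) − (-0.05)(-0.25)] = 0.1625
  C_33 = (0.75)(0.55) − (0.00)(-0.25) = 0.4125
det(I−A) = Σ_j (I−A)_1j·C_1j = (0.75)(0.2975) + (0.00)(0.1725) + (-0.05)(0.1025) = 0.2180
adj(I−A) = Cᵀ =
  [ 0.2975   0.0150   0.0275]
  [ 0.1725   0.4850   0.1625]
  [ 0.1025   0.2250   0.4125]
(I − A)⁻¹ = adj(I−A) / det(I−A) ≈
  [   1.3647     0.0688     0.1261]
  [   0.7913     2.2248     0.7454]
  [   0.4702     1.0321     1.8922]
Δx = (I − A)⁻¹ Δd with Δd having +10 in the Forestry component and 0 elsewhere.
So Δx_1 = L_11 · (+10), where L_11 = adj(I−A)_11 / det(I−A) = 0.2975 / 0.2180.
Δx_1 = 0.2975 × (+10) / 0.2180 = 2.975 / 0.2180 ≈ 13.65.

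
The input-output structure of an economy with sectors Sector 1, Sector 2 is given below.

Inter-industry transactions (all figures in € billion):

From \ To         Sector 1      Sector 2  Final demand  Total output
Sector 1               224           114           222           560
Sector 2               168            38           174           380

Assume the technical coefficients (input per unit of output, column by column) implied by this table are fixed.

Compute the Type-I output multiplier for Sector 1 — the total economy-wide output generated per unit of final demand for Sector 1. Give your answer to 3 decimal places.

Technical coefficients a_ij = z_ij / X_j:
  a_11 = 224/560 = 0.40, a_21 = 168/560 = 0.30
  a_12 = 114/380 = 0.30, a_22 = 38/380 = 0.10
I − A =
  [   0.60    -0.30]
  [  -0.30     0.90]
det(I−A) = (0.60)(0.90) − (-0.30)(-0.30) = 0.4500
adj(I−A) = [[0.90, 0.30], [0.30, 0.60]]
(I − A)⁻¹ = adj(I−A) / det(I−A) ≈
  [   2.0000     0.6667]
  [   0.6667     1.3333]
The output multiplier for sector j is the column-j sum of the Leontief inverse (I − A)⁻¹ = adj(I−A) / det(I−A).
Column 1 of adj(I−A): (0.90, 0.30); det(I−A) = 0.4500.
m_1 = (0.90 + 0.30) / 0.4500 = 1.20 / 0.4500 ≈ 2.667.

m_1 = 2.667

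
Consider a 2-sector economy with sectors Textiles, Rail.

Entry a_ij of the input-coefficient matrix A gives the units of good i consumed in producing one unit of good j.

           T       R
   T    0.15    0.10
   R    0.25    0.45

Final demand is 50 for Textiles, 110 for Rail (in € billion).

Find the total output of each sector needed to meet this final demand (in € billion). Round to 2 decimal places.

x_T = 87.01, x_R = 239.55

I − A =
  [   0.85    -0.10]
  [  -0.25     0.55]
det(I−A) = (0.85)(0.55) − (-0.10)(-0.25) = 0.4425
adj(I−A) = [[0.55, 0.10], [0.25, 0.85]]
(I − A)⁻¹ = adj(I−A) / det(I−A) ≈
  [   1.2429     0.2260]
  [   0.5650     1.9209]
x = (I − A)⁻¹ d = adj(I−A)·d / det(I−A), with det(I−A) = 0.4425:
  x_T = (0.55·50 + 0.10·110) / 0.4425 = 38.50 / 0.4425 ≈ 87.01
  x_R = (0.25·50 + 0.85·110) / 0.4425 = 106.00 / 0.4425 ≈ 239.55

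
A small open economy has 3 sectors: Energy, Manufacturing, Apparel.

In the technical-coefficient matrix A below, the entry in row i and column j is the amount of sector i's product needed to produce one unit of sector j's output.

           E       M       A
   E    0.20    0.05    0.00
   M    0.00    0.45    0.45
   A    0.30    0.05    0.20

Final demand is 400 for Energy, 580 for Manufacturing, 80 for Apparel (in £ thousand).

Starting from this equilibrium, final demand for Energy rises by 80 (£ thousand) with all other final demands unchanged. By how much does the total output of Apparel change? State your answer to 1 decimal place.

Δx_A = 40.3

I − A =
  [   0.80    -0.05     0.00]
  [   0.00     0.55    -0.45]
  [  -0.30    -0.05     0.80]
Cofactors of I−A, C_ij = (−1)^(i+j)·(minor ij) (rows/columns in the sector order above):
  C_11 = (0.55)(0.80) − (-0.45)(-0.05) = 0.4175
  C_12 = −[(0.00)(0.80) − (-0.45)(-0.30)] = 0.1350
  C_13 = (0.00)(-0.05) − (0.55)(-0.30) = 0.1650
  C_21 = −[(-0.05)(0.80) − (0.00)(-0.05)] = 0.0400
  C_22 = (0.80)(0.80) − (0.00)(-0.30) = 0.6400
  C_23 = −[(0.80)(-0.05) − (-0.05)(-0.30)] = 0.0550
  C_31 = (-0.05)(-0.45) − (0.00)(0.55) = 0.0225
  C_32 = −[(0.80)(-0.45) − (0.00)(0.00)] = 0.3600
  C_33 = (0.80)(0.55) − (-0.05)(0.00) = 0.4400
det(I−A) = Σ_j (I−A)_1j·C_1j = (0.80)(0.4175) + (-0.05)(0.1350) + (0.00)(0.1650) = 0.32725
adj(I−A) = Cᵀ =
  [ 0.4175   0.0400   0.0225]
  [ 0.1350   0.6400   0.3600]
  [ 0.1650   0.0550   0.4400]
(I − A)⁻¹ = adj(I−A) / det(I−A) ≈
  [   1.2758     0.1222     0.0688]
  [   0.4125     1.9557     1.1001]
  [   0.5042     0.1681     1.3445]
Δx = (I − A)⁻¹ Δd with Δd having +80 in the Energy component and 0 elsewhere.
So Δx_A = L_AE · (+80), where L_AE = adj(I−A)_AE / det(I−A) = 0.1650 / 0.32725.
Δx_A = 0.1650 × (+80) / 0.32725 = 13.20 / 0.32725 ≈ 40.3.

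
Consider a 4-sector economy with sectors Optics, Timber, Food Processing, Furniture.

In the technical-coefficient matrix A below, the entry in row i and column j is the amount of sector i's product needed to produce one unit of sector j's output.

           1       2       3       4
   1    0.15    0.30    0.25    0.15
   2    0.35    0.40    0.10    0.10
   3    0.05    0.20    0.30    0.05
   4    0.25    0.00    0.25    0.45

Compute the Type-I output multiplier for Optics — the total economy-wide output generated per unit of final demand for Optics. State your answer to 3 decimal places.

m_1 = 5.834

I − A =
  [   0.85    -0.30    -0.25    -0.15]
  [  -0.35     0.60    -0.10    -0.10]
  [  -0.05    -0.20     0.70    -0.05]
  [  -0.25     0.00    -0.25     0.55]
Compute the cofactors C_ij = (−1)^(i+j)·(3×3 minor ij) of I−A; the adjugate is their transpose:
adj(I−A) = Cᵀ =
  [ 0.207500   0.146750   0.129000   0.095000]
  [ 0.153125   0.278500   0.131750   0.104375]
  [ 0.067500   0.098000   0.192750   0.053750]
  [ 0.125000   0.111250   0.146250   0.240000]
det(I−A) = Σ_j (I−A)_1j·C_1j = (0.85)(0.207500) + (-0.30)(0.153125) + (-0.25)(0.067500) + (-0.15)(0.125000) = 0.0948125
(I − A)⁻¹ = adj(I−A) / det(I−A) ≈
  [   2.1885     1.5478     1.3606     1.0020]
  [   1.6150     2.9374     1.3896     1.1009]
  [   0.7119     1.0336     2.0330     0.5669]
  [   1.3184     1.1734     1.5425     2.5313]
The output multiplier for sector j is the column-j sum of the Leontief inverse (I − A)⁻¹ = adj(I−A) / det(I−A).
Column 1 of adj(I−A): (0.207500, 0.153125, 0.067500, 0.125000); det(I−A) = 0.0948125.
m_1 = (0.207500 + 0.153125 + 0.067500 + 0.125000) / 0.0948125 = 0.553125 / 0.0948125 ≈ 5.834.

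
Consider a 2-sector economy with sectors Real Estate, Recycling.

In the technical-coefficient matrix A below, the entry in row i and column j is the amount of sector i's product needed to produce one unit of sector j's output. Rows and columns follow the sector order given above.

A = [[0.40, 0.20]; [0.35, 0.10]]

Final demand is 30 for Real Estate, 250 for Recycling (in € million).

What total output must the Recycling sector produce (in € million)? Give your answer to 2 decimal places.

I − A =
  [   0.60    -0.20]
  [  -0.35     0.90]
det(I−A) = (0.60)(0.90) − (-0.20)(-0.35) = 0.4700
adj(I−A) = [[0.90, 0.20], [0.35, 0.60]]
(I − A)⁻¹ = adj(I−A) / det(I−A) ≈
  [   1.9149     0.4255]
  [   0.7447     1.2766]
x = (I − A)⁻¹ d = adj(I−A)·d / det(I−A), with det(I−A) = 0.4700:
  x_1 = (0.90·30 + 0.20·250) / 0.4700 = 77.00 / 0.4700 ≈ 163.83
  x_2 = (0.35·30 + 0.60·250) / 0.4700 = 160.50 / 0.4700 ≈ 341.49

x_2 = 341.49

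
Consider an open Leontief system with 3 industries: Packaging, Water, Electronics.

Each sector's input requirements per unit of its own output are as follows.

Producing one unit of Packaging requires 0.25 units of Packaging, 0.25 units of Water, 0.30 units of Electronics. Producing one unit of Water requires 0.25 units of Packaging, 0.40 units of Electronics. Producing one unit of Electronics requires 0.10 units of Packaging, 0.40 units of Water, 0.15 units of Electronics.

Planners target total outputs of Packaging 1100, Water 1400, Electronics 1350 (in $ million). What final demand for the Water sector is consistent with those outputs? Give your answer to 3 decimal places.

d_2 = 585.000

I − A =
  [   0.75    -0.25    -0.10]
  [  -0.25     1.00    -0.40]
  [  -0.30    -0.40     0.85]
d = (I − A) x:
  d_1 = (+0.75)·1100 + (-0.25)·1400 + (-0.10)·1350 = 340.000
  d_2 = (-0.25)·1100 + (+1.00)·1400 + (-0.40)·1350 = 585.000
  d_3 = (-0.30)·1100 + (-0.40)·1400 + (+0.85)·1350 = 257.500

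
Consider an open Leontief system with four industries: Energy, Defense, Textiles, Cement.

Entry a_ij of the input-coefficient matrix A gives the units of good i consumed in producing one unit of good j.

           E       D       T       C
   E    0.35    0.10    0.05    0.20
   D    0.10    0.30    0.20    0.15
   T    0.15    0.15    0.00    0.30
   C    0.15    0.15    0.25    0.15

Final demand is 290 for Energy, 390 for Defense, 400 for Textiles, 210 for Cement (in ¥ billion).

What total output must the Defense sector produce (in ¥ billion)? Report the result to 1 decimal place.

x_D = 1183.9

I − A =
  [   0.65    -0.10    -0.05    -0.20]
  [  -0.10     0.70    -0.20    -0.15]
  [  -0.15    -0.15     1.00    -0.30]
  [  -0.15    -0.15    -0.25     0.85]
Compute the cofactors C_ij = (−1)^(i+j)·(3×3 minor ij) of I−A; the adjugate is their transpose:
adj(I−A) = Cᵀ =
  [ 0.479875   0.123625   0.090375   0.166625]
  [ 0.140125   0.457625   0.139250   0.162875]
  [ 0.138000   0.129375   0.337375   0.174375]
  [ 0.150000   0.140625   0.139750   0.416500]
det(I−A) = Σ_j (I−A)_1j·C_1j = (0.65)(0.479875) + (-0.10)(0.140125) + (-0.05)(0.138000) + (-0.20)(0.150000) = 0.26100625
(I − A)⁻¹ = adj(I−A) / det(I−A) ≈
  [   1.8386     0.4736     0.3463     0.6384]
  [   0.5369     1.7533     0.5335     0.6240]
  [   0.5287     0.4957     1.2926     0.6681]
  [   0.5747     0.5388     0.5354     1.5957]
x = (I − A)⁻¹ d = adj(I−A)·d / det(I−A), with det(I−A) = 0.26100625:
  x_E = (0.479875·290 + 0.123625·390 + 0.090375·400 + 0.166625·210) / 0.26100625 = 258.51875 / 0.26100625 ≈ 990.5
  x_D = (0.140125·290 + 0.457625·390 + 0.139250·400 + 0.162875·210) / 0.26100625 = 309.01375 / 0.26100625 ≈ 1183.9
  x_T = (0.138000·290 + 0.129375·390 + 0.337375·400 + 0.174375·210) / 0.26100625 = 262.045 / 0.26100625 ≈ 1004.0
  x_C = (0.150000·290 + 0.140625·390 + 0.139750·400 + 0.416500·210) / 0.26100625 = 241.70875 / 0.26100625 ≈ 926.1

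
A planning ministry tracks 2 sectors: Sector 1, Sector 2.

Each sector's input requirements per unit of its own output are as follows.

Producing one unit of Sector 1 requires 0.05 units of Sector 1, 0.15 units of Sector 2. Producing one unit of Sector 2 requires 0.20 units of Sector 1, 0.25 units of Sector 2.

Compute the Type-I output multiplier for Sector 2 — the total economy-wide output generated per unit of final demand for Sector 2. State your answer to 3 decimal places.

m_2 = 1.685

I − A =
  [   0.95    -0.20]
  [  -0.15     0.75]
det(I−A) = (0.95)(0.75) − (-0.20)(-0.15) = 0.6825
adj(I−A) = [[0.75, 0.20], [0.15, 0.95]]
(I − A)⁻¹ = adj(I−A) / det(I−A) ≈
  [   1.0989     0.2930]
  [   0.2198     1.3919]
The output multiplier for sector j is the column-j sum of the Leontief inverse (I − A)⁻¹ = adj(I−A) / det(I−A).
Column 2 of adj(I−A): (0.20, 0.95); det(I−A) = 0.6825.
m_2 = (0.20 + 0.95) / 0.6825 = 1.15 / 0.6825 ≈ 1.685.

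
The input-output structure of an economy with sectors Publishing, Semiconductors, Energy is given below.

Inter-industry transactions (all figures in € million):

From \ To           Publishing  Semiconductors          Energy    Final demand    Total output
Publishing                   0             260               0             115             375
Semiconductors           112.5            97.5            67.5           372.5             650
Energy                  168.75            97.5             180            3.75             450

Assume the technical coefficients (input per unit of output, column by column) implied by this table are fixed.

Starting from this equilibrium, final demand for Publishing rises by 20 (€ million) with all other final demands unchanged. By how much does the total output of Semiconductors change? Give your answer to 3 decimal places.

Δx_2 = 12.741

Technical coefficients a_ij = z_ij / X_j:
  a_11 = 0/375 = 0.00, a_21 = 112.5/375 = 0.30, a_31 = 168.75/375 = 0.45
  a_12 = 260/650 = 0.40, a_22 = 97.5/650 = 0.15, a_32 = 97.5/650 = 0.15
  a_13 = 0/450 = 0.00, a_23 = 67.5/450 = 0.15, a_33 = 180/450 = 0.40
I − A =
  [   1.00    -0.40     0.00]
  [  -0.30     0.85    -0.15]
  [  -0.45    -0.15     0.60]
Cofactors of I−A, C_ij = (−1)^(i+j)·(minor ij) (rows/columns in the sector order above):
  C_11 = (0.85)(0.60) − (-0.15)(-0.15) = 0.4875
  C_12 = −[(-0.30)(0.60) − (-0.15)(-0.45)] = 0.2475
  C_13 = (-0.30)(-0.15) − (0.85)(-0.45) = 0.4275
  C_21 = −[(-0.40)(0.60) − (0.00)(-0.15)] = 0.2400
  C_22 = (1.00)(0.60) − (0.00)(-0.45) = 0.6000
  C_23 = −[(1.00)(-0.15) − (-0.40)(-0.45)] = 0.3300
  C_31 = (-0.40)(-0.15) − (0.00)(0.85) = 0.0600
  C_32 = −[(1.00)(-0.15) − (0.00)(-0.30)] = 0.1500
  C_33 = (1.00)(0.85) − (-0.40)(-0.30) = 0.7300
det(I−A) = Σ_j (I−A)_1j·C_1j = (1.00)(0.4875) + (-0.40)(0.2475) + (0.00)(0.4275) = 0.3885
adj(I−A) = Cᵀ =
  [ 0.4875   0.2400   0.0600]
  [ 0.2475   0.6000   0.1500]
  [ 0.4275   0.3300   0.7300]
(I − A)⁻¹ = adj(I−A) / det(I−A) ≈
  [   1.2548     0.6178     0.1544]
  [   0.6371     1.5444     0.3861]
  [   1.1004     0.8494     1.8790]
Δx = (I − A)⁻¹ Δd with Δd having +20 in the Publishing component and 0 elsewhere.
So Δx_2 = L_21 · (+20), where L_21 = adj(I−A)_21 / det(I−A) = 0.2475 / 0.3885.
Δx_2 = 0.2475 × (+20) / 0.3885 = 4.95 / 0.3885 ≈ 12.741.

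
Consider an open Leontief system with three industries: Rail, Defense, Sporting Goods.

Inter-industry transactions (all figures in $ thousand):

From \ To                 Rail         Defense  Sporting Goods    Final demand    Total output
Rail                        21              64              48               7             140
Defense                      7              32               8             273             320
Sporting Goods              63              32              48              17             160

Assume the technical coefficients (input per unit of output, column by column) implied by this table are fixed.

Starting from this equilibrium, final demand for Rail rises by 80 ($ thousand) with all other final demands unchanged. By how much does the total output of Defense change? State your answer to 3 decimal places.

Technical coefficients a_ij = z_ij / X_j:
  a_RR = 21/140 = 0.15, a_DR = 7/140 = 0.05, a_SR = 63/140 = 0.45
  a_RD = 64/320 = 0.20, a_DD = 32/320 = 0.10, a_SD = 32/320 = 0.10
  a_RS = 48/160 = 0.30, a_DS = 8/160 = 0.05, a_SS = 48/160 = 0.30
I − A =
  [   0.85    -0.20    -0.30]
  [  -0.05     0.90    -0.05]
  [  -0.45    -0.10     0.70]
Cofactors of I−A, C_ij = (−1)^(i+j)·(minor ij) (rows/columns in the sector order above):
  C_11 = (0.90)(0.70) − (-0.05)(-0.10) = 0.6250
  C_12 = −[(-0.05)(0.70) − (-0.05)(-0.45)] = 0.0575
  C_13 = (-0.05)(-0.10) − (0.90)(-0.45) = 0.4100
  C_21 = −[(-0.20)(0.70) − (-0.30)(-0.10)] = 0.1700
  C_22 = (0.85)(0.70) − (-0.30)(-0.45) = 0.4600
  C_23 = −[(0.85)(-0.10) − (-0.20)(-0.45)] = 0.1750
  C_31 = (-0.20)(-0.05) − (-0.30)(0.90) = 0.2800
  C_32 = −[(0.85)(-0.05) − (-0.30)(-0.05)] = 0.0575
  C_33 = (0.85)(0.90) − (-0.20)(-0.05) = 0.7550
det(I−A) = Σ_j (I−A)_1j·C_1j = (0.85)(0.6250) + (-0.20)(0.0575) + (-0.30)(0.4100) = 0.39675
adj(I−A) = Cᵀ =
  [ 0.6250   0.1700   0.2800]
  [ 0.0575   0.4600   0.0575]
  [ 0.4100   0.1750   0.7550]
(I − A)⁻¹ = adj(I−A) / det(I−A) ≈
  [   1.5753     0.4285     0.7057]
  [   0.1449     1.1594     0.1449]
  [   1.0334     0.4411     1.9030]
Δx = (I − A)⁻¹ Δd with Δd having +80 in the Rail component and 0 elsewhere.
So Δx_D = L_DR · (+80), where L_DR = adj(I−A)_DR / det(I−A) = 0.0575 / 0.39675.
Δx_D = 0.0575 × (+80) / 0.39675 = 4.60 / 0.39675 ≈ 11.594.

Δx_D = 11.594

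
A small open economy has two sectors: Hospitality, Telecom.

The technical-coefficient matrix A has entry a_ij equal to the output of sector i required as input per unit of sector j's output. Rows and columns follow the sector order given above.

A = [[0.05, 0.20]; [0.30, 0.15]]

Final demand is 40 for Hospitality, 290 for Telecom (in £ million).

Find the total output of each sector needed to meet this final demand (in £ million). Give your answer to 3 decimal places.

x_1 = 123.077, x_2 = 384.615

I − A =
  [   0.95    -0.20]
  [  -0.30     0.85]
det(I−A) = (0.95)(0.85) − (-0.20)(-0.30) = 0.7475
adj(I−A) = [[0.85, 0.20], [0.30, 0.95]]
(I − A)⁻¹ = adj(I−A) / det(I−A) ≈
  [   1.1371     0.2676]
  [   0.4013     1.2709]
x = (I − A)⁻¹ d = adj(I−A)·d / det(I−A), with det(I−A) = 0.7475:
  x_1 = (0.85·40 + 0.20·290) / 0.7475 = 92.00 / 0.7475 ≈ 123.077
  x_2 = (0.30·40 + 0.95·290) / 0.7475 = 287.50 / 0.7475 ≈ 384.615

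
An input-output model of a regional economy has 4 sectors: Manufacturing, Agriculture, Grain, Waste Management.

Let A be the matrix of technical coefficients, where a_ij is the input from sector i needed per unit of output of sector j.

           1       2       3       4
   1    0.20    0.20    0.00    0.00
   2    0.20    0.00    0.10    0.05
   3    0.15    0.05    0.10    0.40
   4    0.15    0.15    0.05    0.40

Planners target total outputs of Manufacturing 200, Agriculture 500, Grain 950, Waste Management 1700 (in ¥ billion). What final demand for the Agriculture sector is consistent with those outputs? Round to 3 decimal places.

d_2 = 280.000

I − A =
  [   0.80    -0.20     0.00     0.00]
  [  -0.20     1.00    -0.10    -0.05]
  [  -0.15    -0.05     0.90    -0.40]
  [  -0.15    -0.15    -0.05     0.60]
d = (I − A) x:
  d_1 = (+0.80)·200 + (-0.20)·500 + (+0.00)·950 + (+0.00)·1700 = 60.000
  d_2 = (-0.20)·200 + (+1.00)·500 + (-0.10)·950 + (-0.05)·1700 = 280.000
  d_3 = (-0.15)·200 + (-0.05)·500 + (+0.90)·950 + (-0.40)·1700 = 120.000
  d_4 = (-0.15)·200 + (-0.15)·500 + (-0.05)·950 + (+0.60)·1700 = 867.500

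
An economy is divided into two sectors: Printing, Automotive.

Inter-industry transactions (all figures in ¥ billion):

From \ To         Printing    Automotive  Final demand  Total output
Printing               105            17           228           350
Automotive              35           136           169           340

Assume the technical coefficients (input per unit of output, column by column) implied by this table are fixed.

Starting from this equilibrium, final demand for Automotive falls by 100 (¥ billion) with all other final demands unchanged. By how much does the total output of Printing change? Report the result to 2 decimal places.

Δx_1 = -12.05

Technical coefficients a_ij = z_ij / X_j:
  a_11 = 105/350 = 0.30, a_21 = 35/350 = 0.10
  a_12 = 17/340 = 0.05, a_22 = 136/340 = 0.40
I − A =
  [   0.70    -0.05]
  [  -0.10     0.60]
det(I−A) = (0.70)(0.60) − (-0.05)(-0.10) = 0.4150
adj(I−A) = [[0.60, 0.05], [0.10, 0.70]]
(I − A)⁻¹ = adj(I−A) / det(I−A) ≈
  [   1.4458     0.1205]
  [   0.2410     1.6867]
Δx = (I − A)⁻¹ Δd with Δd having -100 in the Automotive component and 0 elsewhere.
So Δx_1 = L_12 · (-100), where L_12 = adj(I−A)_12 / det(I−A) = 0.05 / 0.4150.
Δx_1 = 0.05 × (-100) / 0.4150 = -5.00 / 0.4150 ≈ -12.05.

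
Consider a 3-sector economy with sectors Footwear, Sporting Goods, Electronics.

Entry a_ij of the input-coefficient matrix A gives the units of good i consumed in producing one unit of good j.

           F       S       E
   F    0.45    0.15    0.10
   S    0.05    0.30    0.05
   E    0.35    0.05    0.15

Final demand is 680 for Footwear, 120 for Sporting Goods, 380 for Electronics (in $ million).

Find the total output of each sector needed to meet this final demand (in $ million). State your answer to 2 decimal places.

I − A =
  [   0.55    -0.15    -0.10]
  [  -0.05     0.70    -0.05]
  [  -0.35    -0.05     0.85]
Cofactors of I−A, C_ij = (−1)^(i+j)·(minor ij) (rows/columns in the sector order above):
  C_11 = (0.70)(0.85) − (-0.05)(-0.05) = 0.5925
  C_12 = −[(-0.05)(0.85) − (-0.05)(-0.35)] = 0.0600
  C_13 = (-0.05)(-0.05) − (0.70)(-0.35) = 0.2475
  C_21 = −[(-0.15)(0.85) − (-0.10)(-0.05)] = 0.1325
  C_22 = (0.55)(0.85) − (-0.10)(-0.35) = 0.4325
  C_23 = −[(0.55)(-0.05) − (-0.15)(-0.35)] = 0.0800
  C_31 = (-0.15)(-0.05) − (-0.10)(0.70) = 0.0775
  C_32 = −[(0.55)(-0.05) − (-0.10)(-0.05)] = 0.0325
  C_33 = (0.55)(0.70) − (-0.15)(-0.05) = 0.3775
det(I−A) = Σ_j (I−A)_1j·C_1j = (0.55)(0.5925) + (-0.15)(0.0600) + (-0.10)(0.2475) = 0.292125
adj(I−A) = Cᵀ =
  [ 0.5925   0.1325   0.0775]
  [ 0.0600   0.4325   0.0325]
  [ 0.2475   0.0800   0.3775]
(I − A)⁻¹ = adj(I−A) / det(I−A) ≈
  [   2.0282     0.4536     0.2653]
  [   0.2054     1.4805     0.1113]
  [   0.8472     0.2739     1.2923]
x = (I − A)⁻¹ d = adj(I−A)·d / det(I−A), with det(I−A) = 0.292125:
  x_F = (0.5925·680 + 0.1325·120 + 0.0775·380) / 0.292125 = 448.25 / 0.292125 ≈ 1534.45
  x_S = (0.0600·680 + 0.4325·120 + 0.0325·380) / 0.292125 = 105.05 / 0.292125 ≈ 359.61
  x_E = (0.2475·680 + 0.0800·120 + 0.3775·380) / 0.292125 = 321.35 / 0.292125 ≈ 1100.04

x_F = 1534.45, x_S = 359.61, x_E = 1100.04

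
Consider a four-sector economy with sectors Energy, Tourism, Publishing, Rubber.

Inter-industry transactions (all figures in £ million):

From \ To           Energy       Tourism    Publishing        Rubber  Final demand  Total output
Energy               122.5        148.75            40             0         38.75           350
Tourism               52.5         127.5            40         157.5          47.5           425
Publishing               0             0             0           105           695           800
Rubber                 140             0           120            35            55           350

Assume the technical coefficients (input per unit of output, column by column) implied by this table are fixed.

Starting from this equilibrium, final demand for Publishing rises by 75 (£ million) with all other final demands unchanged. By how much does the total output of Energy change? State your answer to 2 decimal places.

Δx_1 = 19.34

Technical coefficients a_ij = z_ij / X_j:
  a_11 = 122.5/350 = 0.35, a_21 = 52.5/350 = 0.15, a_31 = 0/350 = 0.00, a_41 = 140/350 = 0.40
  a_12 = 148.75/425 = 0.35, a_22 = 127.5/425 = 0.30, a_32 = 0/425 = 0.00, a_42 = 0/425 = 0.00
  a_13 = 40/800 = 0.05, a_23 = 40/800 = 0.05, a_33 = 0/800 = 0.00, a_43 = 120/800 = 0.15
  a_14 = 0/350 = 0.00, a_24 = 157.5/350 = 0.45, a_34 = 105/350 = 0.30, a_44 = 35/350 = 0.10
I − A =
  [   0.65    -0.35    -0.05     0.00]
  [  -0.15     0.70    -0.05    -0.45]
  [   0.00     0.00     1.00    -0.30]
  [  -0.40     0.00    -0.15     0.90]
Compute the cofactors C_ij = (−1)^(i+j)·(3×3 minor ij) of I−A; the adjugate is their transpose:
adj(I−A) = Cᵀ =
  [ 0.598500   0.299250   0.070875   0.173250]
  [ 0.314250   0.549750   0.088875   0.304500]
  [ 0.084000   0.042000   0.299250   0.120750]
  [ 0.280000   0.140000   0.081375   0.402500]
det(I−A) = Σ_j (I−A)_1j·C_1j = (0.65)(0.598500) + (-0.35)(0.314250) + (-0.05)(0.084000) + (0.00)(0.280000) = 0.2748375
(I − A)⁻¹ = adj(I−A) / det(I−A) ≈
  [   2.1777     1.0888     0.2579     0.6304]
  [   1.1434     2.0003     0.3234     1.1079]
  [   0.3056     0.1528     1.0888     0.4394]
  [   1.0188     0.5094     0.2961     1.4645]
Δx = (I − A)⁻¹ Δd with Δd having +75 in the Publishing component and 0 elsewhere.
So Δx_1 = L_13 · (+75), where L_13 = adj(I−A)_13 / det(I−A) = 0.070875 / 0.2748375.
Δx_1 = 0.070875 × (+75) / 0.2748375 = 5.315625 / 0.2748375 ≈ 19.34.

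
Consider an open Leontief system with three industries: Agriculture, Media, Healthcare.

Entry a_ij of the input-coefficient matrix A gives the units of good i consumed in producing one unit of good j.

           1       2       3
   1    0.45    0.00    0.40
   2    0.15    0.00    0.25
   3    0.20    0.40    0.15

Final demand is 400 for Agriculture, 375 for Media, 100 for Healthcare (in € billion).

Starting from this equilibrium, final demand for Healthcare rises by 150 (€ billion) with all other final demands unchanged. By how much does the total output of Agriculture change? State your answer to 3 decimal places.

Δx_1 = 194.489

I − A =
  [   0.55     0.00    -0.40]
  [  -0.15     1.00    -0.25]
  [  -0.20    -0.40     0.85]
Cofactors of I−A, C_ij = (−1)^(i+j)·(minor ij) (rows/columns in the sector order above):
  C_11 = (1.00)(0.85) − (-0.25)(-0.40) = 0.7500
  C_12 = −[(-0.15)(0.85) − (-0.25)(-0.20)] = 0.1775
  C_13 = (-0.15)(-0.40) − (1.00)(-0.20) = 0.2600
  C_21 = −[(0.00)(0.85) − (-0.40)(-0.40)] = 0.1600
  C_22 = (0.55)(0.85) − (-0.40)(-0.20) = 0.3875
  C_23 = −[(0.55)(-0.40) − (0.00)(-0.20)] = 0.2200
  C_31 = (0.00)(-0.25) − (-0.40)(1.00) = 0.4000
  C_32 = −[(0.55)(-0.25) − (-0.40)(-0.15)] = 0.1975
  C_33 = (0.55)(1.00) − (0.00)(-0.15) = 0.5500
det(I−A) = Σ_j (I−A)_1j·C_1j = (0.55)(0.7500) + (0.00)(0.1775) + (-0.40)(0.2600) = 0.3085
adj(I−A) = Cᵀ =
  [ 0.7500   0.1600   0.4000]
  [ 0.1775   0.3875   0.1975]
  [ 0.2600   0.2200   0.5500]
(I − A)⁻¹ = adj(I−A) / det(I−A) ≈
  [   2.4311     0.5186     1.2966]
  [   0.5754     1.2561     0.6402]
  [   0.8428     0.7131     1.7828]
Δx = (I − A)⁻¹ Δd with Δd having +150 in the Healthcare component and 0 elsewhere.
So Δx_1 = L_13 · (+150), where L_13 = adj(I−A)_13 / det(I−A) = 0.4000 / 0.3085.
Δx_1 = 0.4000 × (+150) / 0.3085 = 60.00 / 0.3085 ≈ 194.489.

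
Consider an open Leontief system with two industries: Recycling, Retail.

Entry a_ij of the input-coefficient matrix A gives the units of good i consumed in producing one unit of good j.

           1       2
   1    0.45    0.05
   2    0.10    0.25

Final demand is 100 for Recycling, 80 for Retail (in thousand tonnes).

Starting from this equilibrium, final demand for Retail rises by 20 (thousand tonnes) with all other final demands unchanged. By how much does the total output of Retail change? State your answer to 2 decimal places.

Δx_2 = 26.99

I − A =
  [   0.55    -0.05]
  [  -0.10     0.75]
det(I−A) = (0.55)(0.75) − (-0.05)(-0.10) = 0.4075
adj(I−A) = [[0.75, 0.05], [0.10, 0.55]]
(I − A)⁻¹ = adj(I−A) / det(I−A) ≈
  [   1.8405     0.1227]
  [   0.2454     1.3497]
Δx = (I − A)⁻¹ Δd with Δd having +20 in the Retail component and 0 elsewhere.
So Δx_2 = L_22 · (+20), where L_22 = adj(I−A)_22 / det(I−A) = 0.55 / 0.4075.
Δx_2 = 0.55 × (+20) / 0.4075 = 11.00 / 0.4075 ≈ 26.99.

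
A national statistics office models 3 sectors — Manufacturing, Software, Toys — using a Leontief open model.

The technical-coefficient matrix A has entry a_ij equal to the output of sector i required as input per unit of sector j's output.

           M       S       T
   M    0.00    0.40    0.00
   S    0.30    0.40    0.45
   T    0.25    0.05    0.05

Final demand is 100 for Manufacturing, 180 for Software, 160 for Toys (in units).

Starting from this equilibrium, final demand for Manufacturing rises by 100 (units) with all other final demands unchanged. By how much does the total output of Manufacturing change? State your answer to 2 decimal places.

Δx_M = 140.93

I − A =
  [   1.00    -0.40     0.00]
  [  -0.30     0.60    -0.45]
  [  -0.25    -0.05     0.95]
Cofactors of I−A, C_ij = (−1)^(i+j)·(minor ij) (rows/columns in the sector order above):
  C_11 = (0.60)(0.95) − (-0.45)(-0.05) = 0.5475
  C_12 = −[(-0.30)(0.95) − (-0.45)(-0.25)] = 0.3975
  C_13 = (-0.30)(-0.05) − (0.60)(-0.25) = 0.1650
  C_21 = −[(-0.40)(0.95) − (0.00)(-0.05)] = 0.3800
  C_22 = (1.00)(0.95) − (0.00)(-0.25) = 0.9500
  C_23 = −[(1.00)(-0.05) − (-0.40)(-0.25)] = 0.1500
  C_31 = (-0.40)(-0.45) − (0.00)(0.60) = 0.1800
  C_32 = −[(1.00)(-0.45) − (0.00)(-0.30)] = 0.4500
  C_33 = (1.00)(0.60) − (-0.40)(-0.30) = 0.4800
det(I−A) = Σ_j (I−A)_1j·C_1j = (1.00)(0.5475) + (-0.40)(0.3975) + (0.00)(0.1650) = 0.3885
adj(I−A) = Cᵀ =
  [ 0.5475   0.3800   0.1800]
  [ 0.3975   0.9500   0.4500]
  [ 0.1650   0.1500   0.4800]
(I − A)⁻¹ = adj(I−A) / det(I−A) ≈
  [   1.4093     0.9781     0.4633]
  [   1.0232     2.4453     1.1583]
  [   0.4247     0.3861     1.2355]
Δx = (I − A)⁻¹ Δd with Δd having +100 in the Manufacturing component and 0 elsewhere.
So Δx_M = L_MM · (+100), where L_MM = adj(I−A)_MM / det(I−A) = 0.5475 / 0.3885.
Δx_M = 0.5475 × (+100) / 0.3885 = 54.75 / 0.3885 ≈ 140.93.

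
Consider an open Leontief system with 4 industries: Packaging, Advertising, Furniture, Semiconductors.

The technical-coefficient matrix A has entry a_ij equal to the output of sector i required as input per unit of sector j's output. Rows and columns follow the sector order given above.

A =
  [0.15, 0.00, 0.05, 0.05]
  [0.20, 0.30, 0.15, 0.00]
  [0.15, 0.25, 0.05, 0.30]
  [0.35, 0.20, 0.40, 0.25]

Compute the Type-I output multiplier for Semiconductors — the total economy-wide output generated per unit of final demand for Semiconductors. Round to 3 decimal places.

m_4 = 2.734

I − A =
  [   0.85     0.00    -0.05    -0.05]
  [  -0.20     0.70    -0.15     0.00]
  [  -0.15    -0.25     0.95    -0.30]
  [  -0.35    -0.20    -0.40     0.75]
Compute the cofactors C_ij = (−1)^(i+j)·(3×3 minor ij) of I−A; the adjugate is their transpose:
adj(I−A) = Cᵀ =
  [ 0.377625   0.026875   0.041750   0.041875]
  [ 0.151125   0.473125   0.104500   0.051875]
  [ 0.201750   0.207500   0.432000   0.186250]
  [ 0.324125   0.249375   0.277750   0.525625]
det(I−A) = Σ_j (I−A)_1j·C_1j = (0.85)(0.377625) + (0.00)(0.151125) + (-0.05)(0.201750) + (-0.05)(0.324125) = 0.2946875
(I − A)⁻¹ = adj(I−A) / det(I−A) ≈
  [   1.2814     0.0912     0.1417     0.1421]
  [   0.5128     1.6055     0.3546     0.1760]
  [   0.6846     0.7041     1.4660     0.6320]
  [   1.0999     0.8462     0.9425     1.7837]
The output multiplier for sector j is the column-j sum of the Leontief inverse (I − A)⁻¹ = adj(I−A) / det(I−A).
Column 4 of adj(I−A): (0.041875, 0.051875, 0.186250, 0.525625); det(I−A) = 0.2946875.
m_4 = (0.041875 + 0.051875 + 0.186250 + 0.525625) / 0.2946875 = 0.805625 / 0.2946875 ≈ 2.734.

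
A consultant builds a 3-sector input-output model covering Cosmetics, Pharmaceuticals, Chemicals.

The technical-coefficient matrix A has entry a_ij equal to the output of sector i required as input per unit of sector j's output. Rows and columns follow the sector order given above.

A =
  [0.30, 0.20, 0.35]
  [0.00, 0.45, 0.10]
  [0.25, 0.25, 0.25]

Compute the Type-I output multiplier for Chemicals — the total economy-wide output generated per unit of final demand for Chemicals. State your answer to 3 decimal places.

I − A =
  [   0.70    -0.20    -0.35]
  [   0.00     0.55    -0.10]
  [  -0.25    -0.25     0.75]
Cofactors of I−A, C_ij = (−1)^(i+j)·(minor ij) (rows/columns in the sector order above):
  C_11 = (0.55)(0.75) − (-0.10)(-0.25) = 0.3875
  C_12 = −[(0.00)(0.75) − (-0.10)(-0.25)] = 0.0250
  C_13 = (0.00)(-0.25) − (0.55)(-0.25) = 0.1375
  C_21 = −[(-0.20)(0.75) − (-0.35)(-0.25)] = 0.2375
  C_22 = (0.70)(0.75) − (-0.35)(-0.25) = 0.4375
  C_23 = −[(0.70)(-0.25) − (-0.20)(-0.25)] = 0.2250
  C_31 = (-0.20)(-0.10) − (-0.35)(0.55) = 0.2125
  C_32 = −[(0.70)(-0.10) − (-0.35)(0.00)] = 0.0700
  C_33 = (0.70)(0.55) − (-0.20)(0.00) = 0.3850
det(I−A) = Σ_j (I−A)_1j·C_1j = (0.70)(0.3875) + (-0.20)(0.0250) + (-0.35)(0.1375) = 0.218125
adj(I−A) = Cᵀ =
  [ 0.3875   0.2375   0.2125]
  [ 0.0250   0.4375   0.0700]
  [ 0.1375   0.2250   0.3850]
(I − A)⁻¹ = adj(I−A) / det(I−A) ≈
  [   1.7765     1.0888     0.9742]
  [   0.1146     2.0057     0.3209]
  [   0.6304     1.0315     1.7650]
The output multiplier for sector j is the column-j sum of the Leontief inverse (I − A)⁻¹ = adj(I−A) / det(I−A).
Column 3 of adj(I−A): (0.2125, 0.0700, 0.3850); det(I−A) = 0.218125.
m_3 = (0.2125 + 0.0700 + 0.3850) / 0.218125 = 0.6675 / 0.218125 ≈ 3.060.

m_3 = 3.060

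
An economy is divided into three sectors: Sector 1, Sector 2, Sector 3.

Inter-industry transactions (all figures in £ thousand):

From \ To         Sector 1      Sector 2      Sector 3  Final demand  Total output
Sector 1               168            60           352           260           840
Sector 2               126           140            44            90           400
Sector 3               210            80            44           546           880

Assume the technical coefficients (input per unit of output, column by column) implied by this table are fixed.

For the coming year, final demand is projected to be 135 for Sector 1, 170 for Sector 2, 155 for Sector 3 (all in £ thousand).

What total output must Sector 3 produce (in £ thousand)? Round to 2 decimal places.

Technical coefficients a_ij = z_ij / X_j:
  a_11 = 168/840 = 0.20, a_21 = 126/840 = 0.15, a_31 = 210/840 = 0.25
  a_12 = 60/400 = 0.15, a_22 = 140/400 = 0.35, a_32 = 80/400 = 0.20
  a_13 = 352/880 = 0.40, a_23 = 44/880 = 0.05, a_33 = 44/880 = 0.05
I − A =
  [   0.80    -0.15    -0.40]
  [  -0.15     0.65    -0.05]
  [  -0.25    -0.20     0.95]
Cofactors of I−A, C_ij = (−1)^(i+j)·(minor ij) (rows/columns in the sector order above):
  C_11 = (0.65)(0.95) − (-0.05)(-0.20) = 0.6075
  C_12 = −[(-0.15)(0.95) − (-0.05)(-0.25)] = 0.1550
  C_13 = (-0.15)(-0.20) − (0.65)(-0.25) = 0.1925
  C_21 = −[(-0.15)(0.95) − (-0.40)(-0.20)] = 0.2225
  C_22 = (0.80)(0.95) − (-0.40)(-0.25) = 0.6600
  C_23 = −[(0.80)(-0.20) − (-0.15)(-0.25)] = 0.1975
  C_31 = (-0.15)(-0.05) − (-0.40)(0.65) = 0.2675
  C_32 = −[(0.80)(-0.05) − (-0.40)(-0.15)] = 0.1000
  C_33 = (0.80)(0.65) − (-0.15)(-0.15) = 0.4975
det(I−A) = Σ_j (I−A)_1j·C_1j = (0.80)(0.6075) + (-0.15)(0.1550) + (-0.40)(0.1925) = 0.38575
adj(I−A) = Cᵀ =
  [ 0.6075   0.2225   0.2675]
  [ 0.1550   0.6600   0.1000]
  [ 0.1925   0.1975   0.4975]
(I − A)⁻¹ = adj(I−A) / det(I−A) ≈
  [   1.5749     0.5768     0.6935]
  [   0.4018     1.7110     0.2592]
  [   0.4990     0.5120     1.2897]
x = (I − A)⁻¹ d = adj(I−A)·d / det(I−A), with det(I−A) = 0.38575:
  x_1 = (0.6075·135 + 0.2225·170 + 0.2675·155) / 0.38575 = 161.30 / 0.38575 ≈ 418.15
  x_2 = (0.1550·135 + 0.6600·170 + 0.1000·155) / 0.38575 = 148.625 / 0.38575 ≈ 385.29
  x_3 = (0.1925·135 + 0.1975·170 + 0.4975·155) / 0.38575 = 136.675 / 0.38575 ≈ 354.31

x_3 = 354.31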